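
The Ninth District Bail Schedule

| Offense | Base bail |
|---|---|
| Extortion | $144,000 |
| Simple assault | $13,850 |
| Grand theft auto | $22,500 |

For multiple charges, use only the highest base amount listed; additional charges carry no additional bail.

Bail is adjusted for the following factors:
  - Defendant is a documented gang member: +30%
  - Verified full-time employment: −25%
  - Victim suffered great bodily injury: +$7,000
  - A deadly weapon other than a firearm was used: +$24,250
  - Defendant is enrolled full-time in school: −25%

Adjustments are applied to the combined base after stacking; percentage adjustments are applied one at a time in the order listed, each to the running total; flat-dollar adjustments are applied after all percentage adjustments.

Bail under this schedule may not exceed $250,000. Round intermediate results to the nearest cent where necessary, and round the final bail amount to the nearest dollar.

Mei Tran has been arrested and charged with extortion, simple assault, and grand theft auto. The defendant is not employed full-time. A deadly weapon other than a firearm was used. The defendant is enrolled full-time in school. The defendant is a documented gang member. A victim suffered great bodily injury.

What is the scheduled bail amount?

$171,650

Base amounts from the schedule: extortion $144,000; simple assault $13,850; grand theft auto $22,500.
Stacking rule: use the highest base only. Highest is extortion at $144,000. Combined base = $144,000.
Defendant is a documented gang member (+30%): $144,000 × 1.3 = $187,200.
Defendant is enrolled full-time in school (−25%): $187,200 × 0.75 = $140,400.
Victim suffered great bodily injury (+$7,000 flat): $140,400 + $7,000 = $147,400.
A deadly weapon other than a firearm was used (+$24,250 flat): $147,400 + $24,250 = $171,650.
$171,650 is within the $250,000 maximum.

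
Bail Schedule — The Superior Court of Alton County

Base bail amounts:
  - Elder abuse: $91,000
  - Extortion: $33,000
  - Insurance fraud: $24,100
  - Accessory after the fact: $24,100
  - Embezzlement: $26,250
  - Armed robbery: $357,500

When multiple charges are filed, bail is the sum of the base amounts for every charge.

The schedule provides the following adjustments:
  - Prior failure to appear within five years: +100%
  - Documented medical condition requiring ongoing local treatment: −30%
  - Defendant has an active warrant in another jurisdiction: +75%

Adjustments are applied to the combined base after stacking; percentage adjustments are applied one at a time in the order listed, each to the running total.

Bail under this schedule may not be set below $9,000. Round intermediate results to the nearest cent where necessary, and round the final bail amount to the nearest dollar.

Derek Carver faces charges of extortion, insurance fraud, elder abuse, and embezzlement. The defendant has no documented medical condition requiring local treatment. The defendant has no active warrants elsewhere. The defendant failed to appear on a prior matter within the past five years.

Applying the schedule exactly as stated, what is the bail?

$348,700

Base amounts from the schedule: extortion $33,000; insurance fraud $24,100; elder abuse $91,000; embezzlement $26,250.
Stacking rule: sum of all bases. $33,000 + $24,100 + $91,000 + $26,250 = $174,350.
Prior failure to appear within five years (+100%): $174,350 × 2 = $348,700.
$348,700 is at or above the $9,000 minimum.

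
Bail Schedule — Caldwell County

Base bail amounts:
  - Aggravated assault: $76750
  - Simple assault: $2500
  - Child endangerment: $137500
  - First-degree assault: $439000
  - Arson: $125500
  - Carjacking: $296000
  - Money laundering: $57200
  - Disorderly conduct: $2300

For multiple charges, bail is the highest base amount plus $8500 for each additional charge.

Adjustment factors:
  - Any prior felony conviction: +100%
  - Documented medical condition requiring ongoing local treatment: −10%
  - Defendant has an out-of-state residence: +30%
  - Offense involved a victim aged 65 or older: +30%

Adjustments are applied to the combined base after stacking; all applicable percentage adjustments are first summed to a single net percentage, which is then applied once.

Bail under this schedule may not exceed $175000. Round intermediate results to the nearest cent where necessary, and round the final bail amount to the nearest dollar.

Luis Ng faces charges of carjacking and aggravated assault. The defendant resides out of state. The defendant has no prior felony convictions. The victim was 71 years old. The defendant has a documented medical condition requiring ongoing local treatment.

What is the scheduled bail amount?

$175000

Base amounts from the schedule: carjacking $296000; aggravated assault $76750.
Stacking rule: highest base plus $8500 per additional charge. Highest is carjacking at $296000; 1 additional charge → +$8500. Combined base = $304500.
Net percentage adjustment: −10% +30% +30% = +50%. $304500 × 1.5 = $456750.
Result $456750 exceeds the maximum of $175000; bail is capped at $175000.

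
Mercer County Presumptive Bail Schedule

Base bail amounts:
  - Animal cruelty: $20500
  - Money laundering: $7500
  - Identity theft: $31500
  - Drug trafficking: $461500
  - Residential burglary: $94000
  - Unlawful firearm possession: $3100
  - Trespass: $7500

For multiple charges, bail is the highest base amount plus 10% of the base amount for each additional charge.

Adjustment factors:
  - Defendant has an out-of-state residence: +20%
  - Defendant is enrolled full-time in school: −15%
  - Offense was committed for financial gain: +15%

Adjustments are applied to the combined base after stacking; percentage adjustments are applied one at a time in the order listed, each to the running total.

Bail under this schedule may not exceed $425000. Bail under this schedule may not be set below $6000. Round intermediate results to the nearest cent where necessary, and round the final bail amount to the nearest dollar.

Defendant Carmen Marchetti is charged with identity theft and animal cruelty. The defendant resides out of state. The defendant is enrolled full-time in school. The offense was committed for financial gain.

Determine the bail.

Base amounts from the schedule: identity theft $31500; animal cruelty $20500.
Stacking rule: highest base plus 10% of each additional charge. Highest is identity theft at $31500. Additional: $20500 × 10% = $2050. Combined base = $31500 + $2050 = $33550.
Defendant has an out-of-state residence (+20%): $33550 × 1.2 = $40260.
Defendant is enrolled full-time in school (−15%): $40260 × 0.85 = $34221.
Offense was committed for financial gain (+15%): $34221 × 1.15 = $39354.15.
$39354.15 is within the $425000 maximum.
$39354.15 is at or above the $6000 minimum.
Rounded to the nearest dollar: $39354.

$39354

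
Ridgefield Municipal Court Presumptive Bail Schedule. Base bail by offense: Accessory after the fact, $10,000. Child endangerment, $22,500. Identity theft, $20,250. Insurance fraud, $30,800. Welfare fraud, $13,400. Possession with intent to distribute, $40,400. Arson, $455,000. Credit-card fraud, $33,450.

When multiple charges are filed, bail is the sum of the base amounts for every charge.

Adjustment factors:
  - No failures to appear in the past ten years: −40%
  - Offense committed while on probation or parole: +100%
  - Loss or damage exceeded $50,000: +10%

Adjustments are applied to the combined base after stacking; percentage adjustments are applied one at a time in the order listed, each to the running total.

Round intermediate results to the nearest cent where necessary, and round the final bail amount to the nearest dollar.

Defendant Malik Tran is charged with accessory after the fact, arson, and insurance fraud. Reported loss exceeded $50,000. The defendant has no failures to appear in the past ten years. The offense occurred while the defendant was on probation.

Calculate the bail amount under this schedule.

$654,456

Base amounts from the schedule: accessory after the fact $10,000; arson $455,000; insurance fraud $30,800.
Stacking rule: sum of all bases. $10,000 + $455,000 + $30,800 = $495,800.
No failures to appear in the past ten years (−40%): $495,800 × 0.6 = $297,480.
Offense committed while on probation or parole (+100%): $297,480 × 2 = $594,960.
Loss or damage exceeded $50,000 (+10%): $594,960 × 1.1 = $654,456.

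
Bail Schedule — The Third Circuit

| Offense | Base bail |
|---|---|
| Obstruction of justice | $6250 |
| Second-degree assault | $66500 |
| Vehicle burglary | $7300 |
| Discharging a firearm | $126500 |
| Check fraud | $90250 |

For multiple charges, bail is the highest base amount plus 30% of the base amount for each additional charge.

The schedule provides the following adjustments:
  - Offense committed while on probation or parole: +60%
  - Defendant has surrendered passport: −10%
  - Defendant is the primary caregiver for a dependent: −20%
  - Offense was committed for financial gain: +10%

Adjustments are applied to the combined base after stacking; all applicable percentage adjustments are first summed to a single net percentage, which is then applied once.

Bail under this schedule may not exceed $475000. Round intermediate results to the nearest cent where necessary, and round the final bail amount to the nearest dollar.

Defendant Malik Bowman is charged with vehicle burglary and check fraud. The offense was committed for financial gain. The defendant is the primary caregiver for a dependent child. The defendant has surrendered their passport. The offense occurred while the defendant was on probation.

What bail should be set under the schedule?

Base amounts from the schedule: vehicle burglary $7300; check fraud $90250.
Stacking rule: highest base plus 30% of each additional charge. Highest is check fraud at $90250. Additional: $7300 × 30% = $2190. Combined base = $90250 + $2190 = $92440.
Net percentage adjustment: +60% −10% −20% +10% = +40%. $92440 × 1.4 = $129416.
$129416 is within the $475000 maximum.

$129416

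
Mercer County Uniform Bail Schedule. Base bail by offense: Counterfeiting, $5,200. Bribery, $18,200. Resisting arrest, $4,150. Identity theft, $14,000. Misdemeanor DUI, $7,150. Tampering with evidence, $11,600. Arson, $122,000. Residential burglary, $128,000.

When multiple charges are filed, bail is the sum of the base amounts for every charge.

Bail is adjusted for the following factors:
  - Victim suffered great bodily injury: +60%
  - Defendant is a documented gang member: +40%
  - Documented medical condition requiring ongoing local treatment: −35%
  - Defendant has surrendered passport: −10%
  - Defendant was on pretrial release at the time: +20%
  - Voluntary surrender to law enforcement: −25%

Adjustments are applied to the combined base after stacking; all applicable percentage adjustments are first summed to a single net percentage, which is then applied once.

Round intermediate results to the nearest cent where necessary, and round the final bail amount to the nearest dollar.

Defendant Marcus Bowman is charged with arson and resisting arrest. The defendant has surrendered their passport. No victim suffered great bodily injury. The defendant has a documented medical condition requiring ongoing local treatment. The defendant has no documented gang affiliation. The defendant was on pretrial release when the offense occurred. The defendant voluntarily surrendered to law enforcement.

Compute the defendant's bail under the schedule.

Base amounts from the schedule: arson $122,000; resisting arrest $4,150.
Stacking rule: sum of all bases. $122,000 + $4,150 = $126,150.
Net percentage adjustment: −35% −10% +20% −25% = −50%. $126,150 × 0.5 = $63,075.

$63,075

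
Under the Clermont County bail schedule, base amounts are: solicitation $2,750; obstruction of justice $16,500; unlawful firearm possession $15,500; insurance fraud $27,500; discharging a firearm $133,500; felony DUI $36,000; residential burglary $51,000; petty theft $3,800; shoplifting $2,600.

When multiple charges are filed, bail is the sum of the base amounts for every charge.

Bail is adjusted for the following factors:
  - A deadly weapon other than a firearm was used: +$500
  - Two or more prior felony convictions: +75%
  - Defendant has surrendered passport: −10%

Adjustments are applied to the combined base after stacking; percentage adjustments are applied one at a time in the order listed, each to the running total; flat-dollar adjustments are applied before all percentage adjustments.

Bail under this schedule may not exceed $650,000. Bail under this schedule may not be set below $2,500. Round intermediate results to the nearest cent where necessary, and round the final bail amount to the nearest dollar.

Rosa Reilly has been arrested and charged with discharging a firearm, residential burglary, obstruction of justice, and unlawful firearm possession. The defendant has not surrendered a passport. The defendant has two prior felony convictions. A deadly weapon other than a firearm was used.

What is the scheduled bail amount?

Base amounts from the schedule: discharging a firearm $133,500; residential burglary $51,000; obstruction of justice $16,500; unlawful firearm possession $15,500.
Stacking rule: sum of all bases. $133,500 + $51,000 + $16,500 + $15,500 = $216,500.
A deadly weapon other than a firearm was used (+$500 flat): $216,500 + $500 = $217,000.
Two or more prior felony convictions (+75%): $217,000 × 1.75 = $379,750.
$379,750 is within the $650,000 maximum.
$379,750 is at or above the $2,500 minimum.

$379,750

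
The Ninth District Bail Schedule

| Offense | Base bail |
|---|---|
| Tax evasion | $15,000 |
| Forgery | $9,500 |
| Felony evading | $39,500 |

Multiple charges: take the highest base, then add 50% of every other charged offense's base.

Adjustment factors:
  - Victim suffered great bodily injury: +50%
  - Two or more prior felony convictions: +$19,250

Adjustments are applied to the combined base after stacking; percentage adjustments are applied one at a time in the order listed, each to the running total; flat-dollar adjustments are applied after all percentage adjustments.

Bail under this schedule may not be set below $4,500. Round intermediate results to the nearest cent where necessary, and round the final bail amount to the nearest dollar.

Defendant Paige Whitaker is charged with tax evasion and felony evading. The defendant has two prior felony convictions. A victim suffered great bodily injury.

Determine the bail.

Base amounts from the schedule: tax evasion $15,000; felony evading $39,500.
Stacking rule: highest base plus 50% of each additional charge. Highest is felony evading at $39,500. Additional: $15,000 × 50% = $7,500. Combined base = $39,500 + $7,500 = $47,000.
Victim suffered great bodily injury (+50%): $47,000 × 1.5 = $70,500.
Two or more prior felony convictions (+$19,250 flat): $70,500 + $19,250 = $89,750.
$89,750 is at or above the $4,500 minimum.

$89,750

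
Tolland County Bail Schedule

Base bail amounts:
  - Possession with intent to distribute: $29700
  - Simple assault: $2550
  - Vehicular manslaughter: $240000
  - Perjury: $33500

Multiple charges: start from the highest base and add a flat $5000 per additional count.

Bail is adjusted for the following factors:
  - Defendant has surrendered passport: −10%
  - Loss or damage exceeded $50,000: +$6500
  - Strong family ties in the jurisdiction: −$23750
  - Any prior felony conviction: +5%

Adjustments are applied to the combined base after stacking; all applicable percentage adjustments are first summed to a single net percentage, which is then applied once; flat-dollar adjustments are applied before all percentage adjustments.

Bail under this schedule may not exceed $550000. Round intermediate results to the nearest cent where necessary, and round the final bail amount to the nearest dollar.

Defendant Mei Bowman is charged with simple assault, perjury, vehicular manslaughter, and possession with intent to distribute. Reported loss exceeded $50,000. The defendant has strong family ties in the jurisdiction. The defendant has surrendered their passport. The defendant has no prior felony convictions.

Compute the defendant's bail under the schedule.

$213975

Base amounts from the schedule: simple assault $2550; perjury $33500; vehicular manslaughter $240000; possession with intent to distribute $29700.
Stacking rule: highest base plus $5000 per additional charge. Highest is vehicular manslaughter at $240000; 3 additional charges → +$15000. Combined base = $255000.
Loss or damage exceeded $50,000 (+$6500 flat): $255000 + $6500 = $261500.
Strong family ties in the jurisdiction (−$23750 flat): $261500 − $23750 = $237750.
Defendant has surrendered passport (−10%): $237750 × 0.9 = $213975.
$213975 is within the $550000 maximum.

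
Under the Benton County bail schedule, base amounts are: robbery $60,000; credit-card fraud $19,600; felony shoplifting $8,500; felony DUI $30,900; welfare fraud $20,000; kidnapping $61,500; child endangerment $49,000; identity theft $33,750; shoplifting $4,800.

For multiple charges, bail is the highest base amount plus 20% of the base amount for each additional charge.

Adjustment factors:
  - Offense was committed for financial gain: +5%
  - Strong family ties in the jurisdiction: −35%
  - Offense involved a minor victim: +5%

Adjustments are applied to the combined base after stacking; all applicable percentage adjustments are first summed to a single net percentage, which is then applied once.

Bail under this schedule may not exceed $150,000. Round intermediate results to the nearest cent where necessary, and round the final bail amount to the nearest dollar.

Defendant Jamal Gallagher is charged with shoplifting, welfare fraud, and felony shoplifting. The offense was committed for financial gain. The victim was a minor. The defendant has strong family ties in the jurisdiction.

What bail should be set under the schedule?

Base amounts from the schedule: shoplifting $4,800; welfare fraud $20,000; felony shoplifting $8,500.
Stacking rule: highest base plus 20% of each additional charge. Highest is welfare fraud at $20,000. Additional: $4,800 × 20% = $960; $8,500 × 20% = $1,700. Combined base = $20,000 + $2,660 = $22,660.
Net percentage adjustment: +5% −35% +5% = −25%. $22,660 × 0.75 = $16,995.
$16,995 is within the $150,000 maximum.

$16,995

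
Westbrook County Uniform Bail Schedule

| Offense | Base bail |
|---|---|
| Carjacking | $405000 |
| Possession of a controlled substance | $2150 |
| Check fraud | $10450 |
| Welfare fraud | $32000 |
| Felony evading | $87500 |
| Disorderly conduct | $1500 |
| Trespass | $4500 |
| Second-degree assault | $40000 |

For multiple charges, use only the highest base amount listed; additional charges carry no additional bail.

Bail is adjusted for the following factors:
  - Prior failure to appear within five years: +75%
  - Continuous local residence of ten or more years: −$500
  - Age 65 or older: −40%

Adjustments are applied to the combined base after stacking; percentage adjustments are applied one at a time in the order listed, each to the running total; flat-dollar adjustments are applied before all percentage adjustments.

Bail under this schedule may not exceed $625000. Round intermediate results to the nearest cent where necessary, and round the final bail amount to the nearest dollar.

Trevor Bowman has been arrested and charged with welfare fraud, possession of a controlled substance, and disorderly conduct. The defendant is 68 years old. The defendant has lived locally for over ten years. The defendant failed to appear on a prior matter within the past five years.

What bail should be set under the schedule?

Base amounts from the schedule: welfare fraud $32000; possession of a controlled substance $2150; disorderly conduct $1500.
Stacking rule: use the highest base only. Highest is welfare fraud at $32000. Combined base = $32000.
Continuous local residence of ten or more years (−$500 flat): $32000 − $500 = $31500.
Prior failure to appear within five years (+75%): $31500 × 1.75 = $55125.
Age 65 or older (−40%): $55125 × 0.6 = $33075.
$33075 is within the $625000 maximum.

$33075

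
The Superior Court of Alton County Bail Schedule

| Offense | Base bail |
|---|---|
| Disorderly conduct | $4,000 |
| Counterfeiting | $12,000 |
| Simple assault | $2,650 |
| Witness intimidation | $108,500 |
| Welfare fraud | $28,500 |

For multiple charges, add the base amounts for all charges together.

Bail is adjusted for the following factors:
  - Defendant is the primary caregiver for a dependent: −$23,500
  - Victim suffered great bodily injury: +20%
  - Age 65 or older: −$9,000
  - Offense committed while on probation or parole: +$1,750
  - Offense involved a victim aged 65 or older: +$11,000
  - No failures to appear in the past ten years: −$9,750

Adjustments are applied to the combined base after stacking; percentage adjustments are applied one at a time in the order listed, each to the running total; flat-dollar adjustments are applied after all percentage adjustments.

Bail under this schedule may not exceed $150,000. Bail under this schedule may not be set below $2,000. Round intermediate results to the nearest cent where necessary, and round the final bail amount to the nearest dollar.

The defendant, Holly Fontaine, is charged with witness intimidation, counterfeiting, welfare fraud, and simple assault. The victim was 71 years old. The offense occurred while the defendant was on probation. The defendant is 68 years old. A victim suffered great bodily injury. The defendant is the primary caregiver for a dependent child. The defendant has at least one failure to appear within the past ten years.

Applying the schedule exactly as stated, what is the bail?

Base amounts from the schedule: witness intimidation $108,500; counterfeiting $12,000; welfare fraud $28,500; simple assault $2,650.
Stacking rule: sum of all bases. $108,500 + $12,000 + $28,500 + $2,650 = $151,650.
Victim suffered great bodily injury (+20%): $151,650 × 1.2 = $181,980.
Defendant is the primary caregiver for a dependent (−$23,500 flat): $181,980 − $23,500 = $158,480.
Age 65 or older (−$9,000 flat): $158,480 − $9,000 = $149,480.
Offense committed while on probation or parole (+$1,750 flat): $149,480 + $1,750 = $151,230.
Offense involved a victim aged 65 or older (+$11,000 flat): $151,230 + $11,000 = $162,230.
Result $162,230 exceeds the maximum of $150,000; bail is capped at $150,000.
$150,000 is at or above the $2,000 minimum.

$150,000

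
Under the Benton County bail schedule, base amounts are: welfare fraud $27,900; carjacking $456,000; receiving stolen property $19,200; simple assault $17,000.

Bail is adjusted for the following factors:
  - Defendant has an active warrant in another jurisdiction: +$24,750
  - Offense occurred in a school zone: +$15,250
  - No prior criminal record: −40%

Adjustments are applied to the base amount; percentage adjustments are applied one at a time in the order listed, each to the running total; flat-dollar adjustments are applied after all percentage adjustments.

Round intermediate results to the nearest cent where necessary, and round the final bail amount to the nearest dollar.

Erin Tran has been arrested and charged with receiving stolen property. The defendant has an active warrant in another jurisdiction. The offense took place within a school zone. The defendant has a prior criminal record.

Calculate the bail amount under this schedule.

Base amounts from the schedule: receiving stolen property $19,200.
Single charge. Combined base = $19,200.
Defendant has an active warrant in another jurisdiction (+$24,750 flat): $19,200 + $24,750 = $43,950.
Offense occurred in a school zone (+$15,250 flat): $43,950 + $15,250 = $59,200.

$59,200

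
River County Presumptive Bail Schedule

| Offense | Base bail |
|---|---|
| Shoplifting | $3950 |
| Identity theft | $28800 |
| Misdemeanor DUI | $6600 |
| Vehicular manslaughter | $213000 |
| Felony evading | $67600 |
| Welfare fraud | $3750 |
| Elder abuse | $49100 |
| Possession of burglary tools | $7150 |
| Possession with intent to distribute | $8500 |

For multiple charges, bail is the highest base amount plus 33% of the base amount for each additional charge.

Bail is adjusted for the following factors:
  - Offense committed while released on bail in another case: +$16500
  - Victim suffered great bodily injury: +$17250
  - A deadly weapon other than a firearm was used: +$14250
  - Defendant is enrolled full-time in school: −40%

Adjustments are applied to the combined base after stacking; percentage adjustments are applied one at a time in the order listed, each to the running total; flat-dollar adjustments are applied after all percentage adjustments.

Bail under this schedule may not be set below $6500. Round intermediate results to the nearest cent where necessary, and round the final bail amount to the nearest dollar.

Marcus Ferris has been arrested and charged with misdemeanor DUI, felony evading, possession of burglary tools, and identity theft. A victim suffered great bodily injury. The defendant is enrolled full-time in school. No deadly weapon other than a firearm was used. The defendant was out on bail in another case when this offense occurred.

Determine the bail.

$82735

Base amounts from the schedule: misdemeanor DUI $6600; felony evading $67600; possession of burglary tools $7150; identity theft $28800.
Stacking rule: highest base plus 33% of each additional charge. Highest is felony evading at $67600. Additional: $6600 × 33% = $2178; $7150 × 33% = $2359.50; $28800 × 33% = $9504. Combined base = $67600 + $14041.50 = $81641.50.
Defendant is enrolled full-time in school (−40%): $81641.50 × 0.6 = $48984.90.
Offense committed while released on bail in another case (+$16500 flat): $48984.90 + $16500 = $65484.90.
Victim suffered great bodily injury (+$17250 flat): $65484.90 + $17250 = $82734.90.
$82734.90 is at or above the $6500 minimum.
Rounded to the nearest dollar: $82735.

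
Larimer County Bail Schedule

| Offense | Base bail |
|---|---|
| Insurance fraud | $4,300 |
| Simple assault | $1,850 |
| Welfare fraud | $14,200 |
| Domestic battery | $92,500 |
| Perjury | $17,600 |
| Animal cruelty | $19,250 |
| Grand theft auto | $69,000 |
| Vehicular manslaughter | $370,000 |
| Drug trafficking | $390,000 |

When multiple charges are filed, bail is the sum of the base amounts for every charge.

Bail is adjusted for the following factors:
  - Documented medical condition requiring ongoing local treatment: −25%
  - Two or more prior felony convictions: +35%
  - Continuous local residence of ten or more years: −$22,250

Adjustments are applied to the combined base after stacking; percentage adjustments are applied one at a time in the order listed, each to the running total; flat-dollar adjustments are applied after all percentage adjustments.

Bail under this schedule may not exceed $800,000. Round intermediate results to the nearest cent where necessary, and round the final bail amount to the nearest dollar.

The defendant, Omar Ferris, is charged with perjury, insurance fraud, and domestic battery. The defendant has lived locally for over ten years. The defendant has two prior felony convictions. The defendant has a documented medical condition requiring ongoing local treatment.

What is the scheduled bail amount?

Base amounts from the schedule: perjury $17,600; insurance fraud $4,300; domestic battery $92,500.
Stacking rule: sum of all bases. $17,600 + $4,300 + $92,500 = $114,400.
Documented medical condition requiring ongoing local treatment (−25%): $114,400 × 0.75 = $85,800.
Two or more prior felony convictions (+35%): $85,800 × 1.35 = $115,830.
Continuous local residence of ten or more years (−$22,250 flat): $115,830 − $22,250 = $93,580.
$93,580 is within the $800,000 maximum.

$93,580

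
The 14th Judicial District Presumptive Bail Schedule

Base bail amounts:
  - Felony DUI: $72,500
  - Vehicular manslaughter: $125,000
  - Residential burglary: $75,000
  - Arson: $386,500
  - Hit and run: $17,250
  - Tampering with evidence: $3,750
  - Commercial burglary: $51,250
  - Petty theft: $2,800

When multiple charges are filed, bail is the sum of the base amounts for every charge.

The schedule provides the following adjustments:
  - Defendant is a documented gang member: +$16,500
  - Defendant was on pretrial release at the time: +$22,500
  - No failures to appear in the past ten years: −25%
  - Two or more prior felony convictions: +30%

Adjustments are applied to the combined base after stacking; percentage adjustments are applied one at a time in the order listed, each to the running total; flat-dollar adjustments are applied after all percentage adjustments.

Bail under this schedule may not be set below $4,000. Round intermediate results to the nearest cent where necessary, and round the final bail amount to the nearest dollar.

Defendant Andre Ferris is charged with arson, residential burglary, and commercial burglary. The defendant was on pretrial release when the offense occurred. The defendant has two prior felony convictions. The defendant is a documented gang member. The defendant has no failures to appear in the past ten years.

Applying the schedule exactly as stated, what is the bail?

$538,931

Base amounts from the schedule: arson $386,500; residential burglary $75,000; commercial burglary $51,250.
Stacking rule: sum of all bases. $386,500 + $75,000 + $51,250 = $512,750.
No failures to appear in the past ten years (−25%): $512,750 × 0.75 = $384,562.50.
Two or more prior felony convictions (+30%): $384,562.50 × 1.3 = $499,931.25.
Defendant is a documented gang member (+$16,500 flat): $499,931.25 + $16,500 = $516,431.25.
Defendant was on pretrial release at the time (+$22,500 flat): $516,431.25 + $22,500 = $538,931.25.
$538,931.25 is at or above the $4,000 minimum.
Rounded to the nearest dollar: $538,931.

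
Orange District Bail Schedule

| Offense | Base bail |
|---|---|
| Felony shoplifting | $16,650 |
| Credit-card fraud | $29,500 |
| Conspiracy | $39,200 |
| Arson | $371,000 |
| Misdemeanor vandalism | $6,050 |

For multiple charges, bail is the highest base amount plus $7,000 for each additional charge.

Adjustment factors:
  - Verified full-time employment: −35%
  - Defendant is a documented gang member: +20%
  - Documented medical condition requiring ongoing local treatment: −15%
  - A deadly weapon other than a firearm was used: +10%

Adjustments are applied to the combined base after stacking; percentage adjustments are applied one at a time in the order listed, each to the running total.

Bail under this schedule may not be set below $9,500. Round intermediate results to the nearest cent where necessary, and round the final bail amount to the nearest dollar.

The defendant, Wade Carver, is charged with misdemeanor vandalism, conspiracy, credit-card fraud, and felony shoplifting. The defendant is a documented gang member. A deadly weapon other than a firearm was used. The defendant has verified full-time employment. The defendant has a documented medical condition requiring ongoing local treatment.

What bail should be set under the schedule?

Base amounts from the schedule: misdemeanor vandalism $6,050; conspiracy $39,200; credit-card fraud $29,500; felony shoplifting $16,650.
Stacking rule: highest base plus $7,000 per additional charge. Highest is conspiracy at $39,200; 3 additional charges → +$21,000. Combined base = $60,200.
Verified full-time employment (−35%): $60,200 × 0.65 = $39,130.
Defendant is a documented gang member (+20%): $39,130 × 1.2 = $46,956.
Documented medical condition requiring ongoing local treatment (−15%): $46,956 × 0.85 = $39,912.60.
A deadly weapon other than a firearm was used (+10%): $39,912.60 × 1.1 = $43,903.86.
$43,903.86 is at or above the $9,500 minimum.
Rounded to the nearest dollar: $43,904.

$43,904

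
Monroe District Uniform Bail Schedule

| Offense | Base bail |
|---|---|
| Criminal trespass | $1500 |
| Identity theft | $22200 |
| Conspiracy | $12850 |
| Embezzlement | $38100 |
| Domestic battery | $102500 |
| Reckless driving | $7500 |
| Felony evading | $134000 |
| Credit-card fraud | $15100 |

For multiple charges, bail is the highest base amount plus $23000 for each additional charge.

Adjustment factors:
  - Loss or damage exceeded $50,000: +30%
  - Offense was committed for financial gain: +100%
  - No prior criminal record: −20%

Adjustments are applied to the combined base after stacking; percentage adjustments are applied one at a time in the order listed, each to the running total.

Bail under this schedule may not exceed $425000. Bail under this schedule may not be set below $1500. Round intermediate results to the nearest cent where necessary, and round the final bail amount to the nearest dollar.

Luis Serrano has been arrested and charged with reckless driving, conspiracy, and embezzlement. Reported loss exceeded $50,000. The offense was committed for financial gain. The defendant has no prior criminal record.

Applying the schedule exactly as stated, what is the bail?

$174928

Base amounts from the schedule: reckless driving $7500; conspiracy $12850; embezzlement $38100.
Stacking rule: highest base plus $23000 per additional charge. Highest is embezzlement at $38100; 2 additional charges → +$46000. Combined base = $84100.
Loss or damage exceeded $50,000 (+30%): $84100 × 1.3 = $109330.
Offense was committed for financial gain (+100%): $109330 × 2 = $218660.
No prior criminal record (−20%): $218660 × 0.8 = $174928.
$174928 is within the $425000 maximum.
$174928 is at or above the $1500 minimum.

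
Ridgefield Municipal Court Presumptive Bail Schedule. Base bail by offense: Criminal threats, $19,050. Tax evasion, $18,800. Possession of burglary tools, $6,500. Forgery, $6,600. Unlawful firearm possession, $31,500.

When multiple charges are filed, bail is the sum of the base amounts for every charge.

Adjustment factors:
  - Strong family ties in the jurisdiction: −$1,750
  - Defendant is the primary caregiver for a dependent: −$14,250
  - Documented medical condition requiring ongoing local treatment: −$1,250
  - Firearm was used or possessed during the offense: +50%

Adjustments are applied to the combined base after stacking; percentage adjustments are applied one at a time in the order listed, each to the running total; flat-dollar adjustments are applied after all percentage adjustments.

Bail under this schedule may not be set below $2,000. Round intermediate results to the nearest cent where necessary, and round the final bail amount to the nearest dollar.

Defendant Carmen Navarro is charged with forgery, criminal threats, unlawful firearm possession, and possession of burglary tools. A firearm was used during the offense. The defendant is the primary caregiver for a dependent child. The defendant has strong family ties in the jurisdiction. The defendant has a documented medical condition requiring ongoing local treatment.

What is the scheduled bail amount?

$78,225

Base amounts from the schedule: forgery $6,600; criminal threats $19,050; unlawful firearm possession $31,500; possession of burglary tools $6,500.
Stacking rule: sum of all bases. $6,600 + $19,050 + $31,500 + $6,500 = $63,650.
Firearm was used or possessed during the offense (+50%): $63,650 × 1.5 = $95,475.
Strong family ties in the jurisdiction (−$1,750 flat): $95,475 − $1,750 = $93,725.
Defendant is the primary caregiver for a dependent (−$14,250 flat): $93,725 − $14,250 = $79,475.
Documented medical condition requiring ongoing local treatment (−$1,250 flat): $79,475 − $1,250 = $78,225.
$78,225 is at or above the $2,000 minimum.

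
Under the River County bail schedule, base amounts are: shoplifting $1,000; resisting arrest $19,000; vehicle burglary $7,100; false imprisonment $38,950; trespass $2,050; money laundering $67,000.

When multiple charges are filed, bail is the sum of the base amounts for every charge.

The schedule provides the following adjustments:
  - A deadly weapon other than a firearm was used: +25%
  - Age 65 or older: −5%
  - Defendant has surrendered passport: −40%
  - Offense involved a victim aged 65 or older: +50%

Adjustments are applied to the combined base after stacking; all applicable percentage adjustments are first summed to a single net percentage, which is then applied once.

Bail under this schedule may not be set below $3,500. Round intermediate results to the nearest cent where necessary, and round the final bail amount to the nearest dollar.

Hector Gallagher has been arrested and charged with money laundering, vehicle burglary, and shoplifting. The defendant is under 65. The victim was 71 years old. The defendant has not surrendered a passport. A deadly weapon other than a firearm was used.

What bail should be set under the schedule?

Base amounts from the schedule: money laundering $67,000; vehicle burglary $7,100; shoplifting $1,000.
Stacking rule: sum of all bases. $67,000 + $7,100 + $1,000 = $75,100.
Net percentage adjustment: +25% +50% = +75%. $75,100 × 1.75 = $131,425.
$131,425 is at or above the $3,500 minimum.

$131,425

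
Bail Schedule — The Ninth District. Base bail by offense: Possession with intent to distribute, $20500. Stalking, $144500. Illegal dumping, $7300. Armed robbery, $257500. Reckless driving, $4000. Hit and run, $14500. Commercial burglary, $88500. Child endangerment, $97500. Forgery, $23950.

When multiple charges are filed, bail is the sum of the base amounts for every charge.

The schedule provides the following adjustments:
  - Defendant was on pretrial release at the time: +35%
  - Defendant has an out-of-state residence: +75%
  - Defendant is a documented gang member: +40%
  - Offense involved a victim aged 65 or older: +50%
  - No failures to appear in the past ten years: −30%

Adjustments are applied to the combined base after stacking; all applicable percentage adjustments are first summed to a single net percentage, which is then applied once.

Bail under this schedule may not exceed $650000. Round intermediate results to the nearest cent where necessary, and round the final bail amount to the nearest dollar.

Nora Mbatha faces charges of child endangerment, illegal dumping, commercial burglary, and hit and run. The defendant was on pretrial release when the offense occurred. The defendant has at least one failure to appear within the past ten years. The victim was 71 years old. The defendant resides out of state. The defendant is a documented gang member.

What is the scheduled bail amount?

Base amounts from the schedule: child endangerment $97500; illegal dumping $7300; commercial burglary $88500; hit and run $14500.
Stacking rule: sum of all bases. $97500 + $7300 + $88500 + $14500 = $207800.
Net percentage adjustment: +35% +75% +40% +50% = +200%. $207800 × 3 = $623400.
$623400 is within the $650000 maximum.

$623400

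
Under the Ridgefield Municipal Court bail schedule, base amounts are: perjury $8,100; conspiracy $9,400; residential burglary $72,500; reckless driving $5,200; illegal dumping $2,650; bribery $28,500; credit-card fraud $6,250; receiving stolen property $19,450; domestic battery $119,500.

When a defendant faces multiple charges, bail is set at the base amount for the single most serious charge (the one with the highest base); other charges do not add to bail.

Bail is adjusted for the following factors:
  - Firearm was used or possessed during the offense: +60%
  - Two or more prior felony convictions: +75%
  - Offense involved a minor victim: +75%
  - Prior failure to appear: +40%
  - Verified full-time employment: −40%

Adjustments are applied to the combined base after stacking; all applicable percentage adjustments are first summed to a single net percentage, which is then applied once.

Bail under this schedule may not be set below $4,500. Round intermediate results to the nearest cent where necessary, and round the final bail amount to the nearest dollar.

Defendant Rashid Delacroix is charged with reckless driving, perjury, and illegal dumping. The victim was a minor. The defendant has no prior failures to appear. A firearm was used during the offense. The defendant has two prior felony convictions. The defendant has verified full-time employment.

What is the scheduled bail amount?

Base amounts from the schedule: reckless driving $5,200; perjury $8,100; illegal dumping $2,650.
Stacking rule: use the highest base only. Highest is perjury at $8,100. Combined base = $8,100.
Net percentage adjustment: +60% +75% +75% −40% = +170%. $8,100 × 2.7 = $21,870.
$21,870 is at or above the $4,500 minimum.

$21,870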